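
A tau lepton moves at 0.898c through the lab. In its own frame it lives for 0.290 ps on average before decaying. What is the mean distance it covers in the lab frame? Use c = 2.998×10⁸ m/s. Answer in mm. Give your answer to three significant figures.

With β = 0.898, γ = 1/√(1 − 0.898²) = 1/√0.193596 = 2.2728.
Lab-frame lifetime: Δt = γτ = 2.2728 × 0.290 ps = 0.65911 ps.
Distance: d = vΔt = 0.898 × 2.998×10⁸ m/s × 6.5911×10^-13 s = 1.77×10^-4 m = 0.177 mm.

0.177 mm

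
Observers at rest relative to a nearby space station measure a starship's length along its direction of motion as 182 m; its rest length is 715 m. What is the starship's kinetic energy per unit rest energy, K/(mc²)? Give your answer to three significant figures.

Length contraction gives γ = L₀/L = 715/182 = 3.92857.
K/(mc²) = γ − 1 = 3.92857 − 1 = 2.93.

2.93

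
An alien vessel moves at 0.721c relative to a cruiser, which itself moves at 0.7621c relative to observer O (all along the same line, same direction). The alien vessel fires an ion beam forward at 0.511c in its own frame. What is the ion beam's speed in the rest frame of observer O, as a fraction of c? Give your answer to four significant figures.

0.9859c

First combine the ion beam and alien vessel (S''→S'): u₁ = (0.511 + 0.721)/(1 + 0.511×0.721) = 1.232/1.368431 = 0.9003.
Then combine with the cruiser (S'→S): u = (0.9003 + 0.7621)/(1 + 0.9003×0.7621) = 1.6624/1.68611863 = 0.98593.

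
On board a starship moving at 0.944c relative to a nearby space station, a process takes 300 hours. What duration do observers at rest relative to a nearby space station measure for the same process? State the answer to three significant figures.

γ = 1/√(1 − β²) = 1/√(1 − 0.891136) = 1/√0.108864 = 1/0.329945 = 3.0308.
Time dilation: Δt = γ·Δτ = 3.0308 × 300 = 909 hours.

909 hours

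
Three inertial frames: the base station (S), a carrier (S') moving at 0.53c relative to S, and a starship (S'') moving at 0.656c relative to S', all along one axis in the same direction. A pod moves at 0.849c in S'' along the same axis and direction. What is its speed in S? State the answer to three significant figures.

0.990c

First combine the pod and starship (S''→S'): u₁ = (0.849 + 0.656)/(1 + 0.849×0.656) = 1.505/1.556944 = 0.96664.
Then combine with the carrier (S'→S): u = (0.96664 + 0.53)/(1 + 0.96664×0.53) = 1.49664/1.5123192 = 0.98963.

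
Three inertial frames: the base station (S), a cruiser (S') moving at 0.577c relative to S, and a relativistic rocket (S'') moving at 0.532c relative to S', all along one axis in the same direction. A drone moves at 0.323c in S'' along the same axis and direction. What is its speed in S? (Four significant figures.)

0.9195c

Apply u = (u'+v)/(1+u'v) twice. Drone in the cruiser frame: (0.323+0.532)/(1+0.323·0.532) = 0.855/1.171836 = 0.72962c.
That velocity, transformed to the rest frame of the base station: (0.72962+0.577)/(1+0.72962·0.577) = 1.30662/1.42099074 = 0.91951c.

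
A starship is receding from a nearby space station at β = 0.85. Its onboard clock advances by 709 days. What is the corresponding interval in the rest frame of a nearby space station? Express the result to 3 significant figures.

Lorentz factor: γ = (1 − 0.7225)^(−1/2) = 1.8983.
Time dilation: Δt = γ·Δτ = 1.8983 × 709 = 1350 days.

1350 days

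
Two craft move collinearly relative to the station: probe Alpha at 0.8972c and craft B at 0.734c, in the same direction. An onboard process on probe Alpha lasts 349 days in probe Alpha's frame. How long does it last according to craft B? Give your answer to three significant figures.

Speed of probe Alpha in craft B's frame: u = (v_A − v_B)/(1 − v_A v_B/c²) = (0.8972 − 0.734)/(1 − 0.8972×0.734) = 0.1632/0.3414552 = 0.47795; |u| = 0.47795c.
At |u| = 0.47795c, γ = (1 − 0.228436)^(−1/2) = 1.1385.
The clock on probe Alpha records proper time, so craft B measures Δt = γΔτ = 1.1385 × 349 = 397 days.

397 days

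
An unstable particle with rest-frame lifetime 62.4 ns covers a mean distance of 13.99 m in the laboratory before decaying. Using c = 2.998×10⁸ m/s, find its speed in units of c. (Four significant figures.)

Let x = d/(cτ) = 13.99 m / (2.998×10⁸ m/s × 6.240×10^-8 s) = 0.74783. Since d = βγcτ, x = βγ = β/√(1−β²).
Solving: β² = x²/(1+x²) = 0.55925/1.55925 = 0.358666, so β = 0.5989.

0.5989c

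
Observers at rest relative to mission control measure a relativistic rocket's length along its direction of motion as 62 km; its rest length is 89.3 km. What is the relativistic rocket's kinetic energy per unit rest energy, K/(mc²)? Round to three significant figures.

0.440

γ = L₀/L = 89.3/62 = 1.44032.
Since K = (γ−1)mc², K/(mc²) = 1.44032 − 1 = 0.440.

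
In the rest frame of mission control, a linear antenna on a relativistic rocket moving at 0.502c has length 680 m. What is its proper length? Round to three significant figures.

γ = 1/√(1 − β²) = 1/√(1 − 0.252004) = 1/√0.747996 = 1/0.864868 = 1.1562.
Proper length: L₀ = γ·L = 1.1562 × 680 = 786 m.

786 m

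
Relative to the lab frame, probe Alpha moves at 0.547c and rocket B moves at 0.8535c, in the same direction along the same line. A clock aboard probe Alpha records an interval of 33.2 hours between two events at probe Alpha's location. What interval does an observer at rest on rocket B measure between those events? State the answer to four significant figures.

40.58 hours

Transform probe Alpha's velocity into rocket B's frame: (0.547 − 0.8535)/(1 − 0.547·0.8535) = −0.3065/0.5331355, so the relative speed is 0.5749c.
γ for this relative speed: γ = 1/√(1 − 0.33051) = 1.2222.
The clock on probe Alpha records proper time, so rocket B measures Δt = γΔτ = 1.2222 × 33.2 = 40.58 hours.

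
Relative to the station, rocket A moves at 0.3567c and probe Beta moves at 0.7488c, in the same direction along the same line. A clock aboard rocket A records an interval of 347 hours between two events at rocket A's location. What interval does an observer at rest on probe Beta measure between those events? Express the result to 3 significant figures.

411 hours

Speed of rocket A in probe Beta's frame: u = (v_A − v_B)/(1 − v_A v_B/c²) = (0.3567 − 0.7488)/(1 − 0.3567×0.7488) = −0.3921/0.73290304 = −0.535; |u| = 0.535c.
γ for this relative speed: γ = 1/√(1 − 0.286225) = 1.1836.
The clock on rocket A records proper time, so probe Beta measures Δt = γΔτ = 1.1836 × 347 = 411 hours.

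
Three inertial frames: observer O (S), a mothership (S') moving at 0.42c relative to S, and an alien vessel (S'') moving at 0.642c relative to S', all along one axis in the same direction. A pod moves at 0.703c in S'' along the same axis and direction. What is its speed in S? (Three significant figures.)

Apply u = (u'+v)/(1+u'v) twice. Pod in the mothership frame: (0.703+0.642)/(1+0.703·0.642) = 1.345/1.451326 = 0.92674c.
That velocity, transformed to the rest frame of observer O: (0.92674+0.42)/(1+0.92674·0.42) = 1.34674/1.3892308 = 0.96941c.

0.969c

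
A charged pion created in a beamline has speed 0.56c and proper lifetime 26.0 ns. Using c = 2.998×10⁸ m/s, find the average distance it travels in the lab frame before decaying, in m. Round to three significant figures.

5.27 m

With β = 0.56, γ = 1/√(1 − 0.56²) = 1/√0.6864 = 1.207.
Lab-frame lifetime: Δt = γτ = 1.207 × 26.0 ns = 31.382 ns.
Distance: d = vΔt = 0.56 × 2.998×10⁸ m/s × 3.1382×10^-8 s = 5.27 m.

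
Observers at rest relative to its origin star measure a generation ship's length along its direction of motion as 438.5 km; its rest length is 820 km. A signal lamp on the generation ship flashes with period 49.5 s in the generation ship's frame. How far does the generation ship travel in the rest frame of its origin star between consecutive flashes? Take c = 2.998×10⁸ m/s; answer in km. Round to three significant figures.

2.34×10^7 km

Length contraction gives γ = L₀/L = 820/438.5 = 1.87001.
β = √(1 − 1/γ²) = 0.84501. Lab-frame period = γτ = 1.87001×49.5 s = 92.565 s. Distance = βc × γτ = 0.84501 × 2.998×10⁸ m/s × 92.565 s = 2.3450×10^10 m = 2.34×10^7 km.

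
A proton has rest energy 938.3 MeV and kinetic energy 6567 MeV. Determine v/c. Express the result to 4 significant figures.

0.9922

K = (γ−1)mc², so γ = 1 + 6567/938.3 = 7.9988.
Then v/c = √(1 − γ⁻²) = √(1 − 0.0156297) = √0.9843703 = 0.9922.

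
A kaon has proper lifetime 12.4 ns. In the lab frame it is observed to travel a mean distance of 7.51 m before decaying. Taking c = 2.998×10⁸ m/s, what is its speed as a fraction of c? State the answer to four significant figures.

Lab distance = (lab lifetime)·v = γτ·βc, so βγ = d/(cτ) = 7.510/(2.998×10⁸ × 1.240×10^-8) = 2.0202.
With βγ = 2.0202: γ² = 1 + (βγ)² = 5.08121, and β = (βγ)/γ = 2.0202/2.25415 = 0.8962.

0.8962c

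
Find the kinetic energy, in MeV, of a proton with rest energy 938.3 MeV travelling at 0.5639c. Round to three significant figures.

γ = 1/√(1 − β²) = 1/√(1 − 0.31798321) = 1/√0.68201679 = 1/0.825843 = 1.21088.
Kinetic energy: K = (γ − 1)mc² = (1.21088 − 1) × 938.3 MeV = 0.21088 × 938.3 = 198 MeV.

198 MeV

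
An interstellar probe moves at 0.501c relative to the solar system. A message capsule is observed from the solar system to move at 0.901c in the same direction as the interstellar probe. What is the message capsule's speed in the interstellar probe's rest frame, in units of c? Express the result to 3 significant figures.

0.729c

Transform to the interstellar probe's frame: u' = (u − v)/(1 − uv/c²).
u' = (0.901 − 0.501)/(1 − 0.901×0.501) = 0.4/0.548599 = 0.72913.
Speed in the interstellar probe's frame: 0.729c (in the same direction).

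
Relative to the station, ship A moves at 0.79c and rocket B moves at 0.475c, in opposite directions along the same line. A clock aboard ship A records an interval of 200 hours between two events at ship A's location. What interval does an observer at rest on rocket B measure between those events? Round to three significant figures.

Speed of ship A in rocket B's frame: u = (v_A + v_B)/(1 + v_A v_B/c²) = (0.79 + 0.475)/(1 + 0.79×0.475) = 1.265/1.37525 = 0.91983; |u| = 0.91983c.
At |u| = 0.91983c, γ = (1 − 0.846087)^(−1/2) = 2.549.
Ship A's interval is proper; time dilation gives Δt_B = γΔτ = 2.549 × 200 hours = 510 hours.

510 hours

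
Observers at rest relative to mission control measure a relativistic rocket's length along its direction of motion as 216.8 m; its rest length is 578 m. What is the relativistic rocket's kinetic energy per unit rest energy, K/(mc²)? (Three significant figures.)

1.67

γ = L₀/L = 578/216.8 = 2.66605.
Since K = (γ−1)mc², K/(mc²) = 2.66605 − 1 = 1.67.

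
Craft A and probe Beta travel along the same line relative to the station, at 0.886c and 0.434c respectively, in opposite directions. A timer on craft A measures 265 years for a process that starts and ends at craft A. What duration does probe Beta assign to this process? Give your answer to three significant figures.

The velocity of craft A relative to probe Beta is (0.886 + 0.434)c / (1 + 0.886×0.434) = 0.9534c; relative speed 0.9534c.
γ for this relative speed: γ = 1/√(1 − 0.908972) = 3.3145.
Craft A's interval is proper; time dilation gives Δt_B = γΔτ = 3.3145 × 265 years = 878 years.

878 years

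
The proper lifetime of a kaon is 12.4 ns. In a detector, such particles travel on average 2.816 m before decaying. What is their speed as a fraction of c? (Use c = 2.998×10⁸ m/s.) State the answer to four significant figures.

0.6038c

d = βγcτ ⇒ βγ = d/(cτ) = 2.816 m / (3.71752 m) = 0.75749.
β = (βγ)/√(1+(βγ)²) = 0.75749/√1.573791 = 0.6038.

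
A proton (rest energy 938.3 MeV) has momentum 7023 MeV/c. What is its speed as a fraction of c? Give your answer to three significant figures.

βγ = pc/(mc²) = 7023/938.3 = 7.4848.
Since γ² = 1 + (βγ)² = 57.0222, γ = √57.0222 = 7.5513, and β = (βγ)/γ = 7.4848/7.5513 = 0.991.

0.991c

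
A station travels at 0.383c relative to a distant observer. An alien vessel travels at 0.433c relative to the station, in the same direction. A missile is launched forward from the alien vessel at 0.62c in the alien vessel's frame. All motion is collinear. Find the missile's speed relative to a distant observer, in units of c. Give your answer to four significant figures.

Compose velocities in two stages. Stage 1 (into S'): u₁ = (0.62+0.433)/(1+0.62×0.433) = 0.83014.
Stage 2 (into S): u = (0.83014+0.383)/(1+0.83014×0.383) = 0.92048, so the speed is 0.9205c.

0.9205c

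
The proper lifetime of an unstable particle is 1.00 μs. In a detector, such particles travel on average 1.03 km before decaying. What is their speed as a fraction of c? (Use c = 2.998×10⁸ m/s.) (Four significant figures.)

0.9602c

d = βγcτ ⇒ βγ = d/(cτ) = 1030 m / (299.8 m) = 3.4356.
β = (βγ)/√(1+(βγ)²) = 3.4356/√12.8033 = 0.9602.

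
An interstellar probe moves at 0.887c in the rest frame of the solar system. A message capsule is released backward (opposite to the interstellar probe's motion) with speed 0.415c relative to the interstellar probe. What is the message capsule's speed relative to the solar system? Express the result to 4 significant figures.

0.7470c

In units of c, u = (u' + v)/(1 + u'v) with u' = −0.415 and v = 0.887.
Numerator: −0.415 + 0.887 = 0.472. Denominator: 1 + (−0.415)(0.887) = 0.631895.
u = 0.472/0.631895 = 0.74696, so the speed is 0.7470c.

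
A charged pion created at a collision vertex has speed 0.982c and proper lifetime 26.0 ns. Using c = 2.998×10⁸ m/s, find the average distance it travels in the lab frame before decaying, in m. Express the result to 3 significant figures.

40.5 m

Lorentz factor: γ = (1 − 0.964324)^(−1/2) = 5.2943.
Lab-frame lifetime: Δt = γτ = 5.2943 × 26.0 ns = 137.65 ns.
Distance: d = vΔt = 0.982 × 2.998×10⁸ m/s × 1.3765×10^-7 s = 40.5 m.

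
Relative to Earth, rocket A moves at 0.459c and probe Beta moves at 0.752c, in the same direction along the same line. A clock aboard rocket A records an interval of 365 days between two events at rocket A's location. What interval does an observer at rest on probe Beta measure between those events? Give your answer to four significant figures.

408.1 days

The velocity of rocket A relative to probe Beta is (0.459 − 0.752)c / (1 − 0.459×0.752) = −0.44744c; relative speed 0.44744c.
At |u| = 0.44744c, γ = (1 − 0.200203)^(−1/2) = 1.1182.
Rocket A's interval is proper; time dilation gives Δt_B = γΔτ = 1.1182 × 365 days = 408.1 days.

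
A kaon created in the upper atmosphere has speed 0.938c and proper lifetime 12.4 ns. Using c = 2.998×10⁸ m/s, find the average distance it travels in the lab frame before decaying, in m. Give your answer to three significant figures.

10.1 m

γ = 1/√(1 − β²) = 1/√(1 − 0.879844) = 1/√0.120156 = 1/0.346635 = 2.8849.
Lab-frame lifetime: Δt = γτ = 2.8849 × 12.4 ns = 35.773 ns.
Distance: d = vΔt = 0.938 × 2.998×10⁸ m/s × 3.5773×10^-8 s = 10.1 m.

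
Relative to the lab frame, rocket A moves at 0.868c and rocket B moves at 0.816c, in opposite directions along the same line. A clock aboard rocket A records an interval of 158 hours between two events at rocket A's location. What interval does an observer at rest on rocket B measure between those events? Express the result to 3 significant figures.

940 hours

Speed of rocket A in rocket B's frame: u = (v_A + v_B)/(1 + v_A v_B/c²) = (0.868 + 0.816)/(1 + 0.868×0.816) = 1.684/1.708288 = 0.98578; |u| = 0.98578c.
At |u| = 0.98578c, γ = (1 − 0.971762)^(−1/2) = 5.9509.
The clock on rocket A records proper time, so rocket B measures Δt = γΔτ = 5.9509 × 158 = 940 hours.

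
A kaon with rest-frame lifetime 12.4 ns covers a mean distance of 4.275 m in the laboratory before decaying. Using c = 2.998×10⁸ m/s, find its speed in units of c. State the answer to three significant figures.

Let x = d/(cτ) = 4.275 m / (2.998×10⁸ m/s × 1.240×10^-8 s) = 1.15. Since d = βγcτ, x = βγ = β/√(1−β²).
Solving: β² = x²/(1+x²) = 1.3225/2.3225 = 0.569429, so β = 0.755.

0.755c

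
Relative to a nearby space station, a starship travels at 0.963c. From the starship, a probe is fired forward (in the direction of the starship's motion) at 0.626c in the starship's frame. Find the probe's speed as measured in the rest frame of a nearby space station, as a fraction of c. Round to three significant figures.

0.991c

In units of c, u = (u' + v)/(1 + u'v) with u' = 0.626 and v = 0.963.
Numerator: 0.626 + 0.963 = 1.589. Denominator: 1 + (0.626)(0.963) = 1.602838.
u = 1.589/1.602838 = 0.99137, so the speed is 0.991c.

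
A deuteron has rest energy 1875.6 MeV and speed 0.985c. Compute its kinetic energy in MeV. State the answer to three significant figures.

With β = 0.985, γ = 1/√(1 − 0.985²) = 1/√0.029775 = 5.7953.
Kinetic energy: K = (γ − 1)mc² = (5.7953 − 1) × 1875.6 MeV = 4.7953 × 1875.6 = 8990 MeV.

8990 MeV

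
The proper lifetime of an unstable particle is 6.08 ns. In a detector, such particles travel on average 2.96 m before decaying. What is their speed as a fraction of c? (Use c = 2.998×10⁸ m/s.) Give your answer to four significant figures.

0.8515c

Lab distance = (lab lifetime)·v = γτ·βc, so βγ = d/(cτ) = 2.960/(2.998×10⁸ × 6.080×10^-9) = 1.6239.
With βγ = 1.6239: γ² = 1 + (βγ)² = 3.63705, and β = (βγ)/γ = 1.6239/1.90711 = 0.8515.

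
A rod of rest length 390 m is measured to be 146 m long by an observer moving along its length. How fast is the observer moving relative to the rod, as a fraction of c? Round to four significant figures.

Length contraction gives γ = L₀/L = 390/146 = 2.6712.
β = √(1 − 1/γ²) = √0.859852 = 0.9273.

0.9273c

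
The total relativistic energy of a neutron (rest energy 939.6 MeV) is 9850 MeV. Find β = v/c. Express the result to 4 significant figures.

0.9954

Total energy E = γmc² gives γ = 9850/939.6 = 10.483.
Hence β = √(1 − 1/γ²) = √(1 − 0.00909974) = √0.99090026 = 0.9954.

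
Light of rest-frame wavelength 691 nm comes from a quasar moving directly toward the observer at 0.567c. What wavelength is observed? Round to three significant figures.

Relativistic Doppler for wavelength: λ_obs = λ_src · √((1−β)/(1+β)).
With β = 0.567: factor = √(0.433/1.567) = 0.52567.
λ_obs = 691 × 0.52567 = 363 nm.

363 nm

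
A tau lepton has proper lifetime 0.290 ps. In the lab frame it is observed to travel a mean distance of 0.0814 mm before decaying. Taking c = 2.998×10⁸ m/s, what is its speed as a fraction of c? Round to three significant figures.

Let x = d/(cτ) = 8.140×10^-5 m / (2.998×10⁸ m/s × 2.900×10^-13 s) = 0.93626. Since d = βγcτ, x = βγ = β/√(1−β²).
Solving: β² = x²/(1+x²) = 0.876583/1.876583 = 0.467117, so β = 0.683.

0.683c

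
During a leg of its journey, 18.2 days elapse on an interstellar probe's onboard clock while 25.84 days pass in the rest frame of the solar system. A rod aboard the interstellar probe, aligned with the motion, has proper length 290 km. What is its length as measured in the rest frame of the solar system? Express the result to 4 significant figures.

204.3 km

γ = Δt/Δτ = 25.84/18.2 = 1.41978.
L = L₀/γ = 290/1.41978 = 204.3 km.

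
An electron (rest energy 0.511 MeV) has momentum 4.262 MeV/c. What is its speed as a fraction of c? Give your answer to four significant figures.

βγ = pc/(mc²) = 4.262/0.511 = 8.3405.
Since γ² = 1 + (βγ)² = 70.5639, γ = √70.5639 = 8.40023, and β = (βγ)/γ = 8.3405/8.40023 = 0.9929.

0.9929c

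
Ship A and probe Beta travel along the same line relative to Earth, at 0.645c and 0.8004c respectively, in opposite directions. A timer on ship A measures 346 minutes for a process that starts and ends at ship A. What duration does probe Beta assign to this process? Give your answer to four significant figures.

1145 minutes

Transform ship A's velocity into probe Beta's frame: (0.645 + 0.8004)/(1 + 0.645·0.8004) = 1.4454/1.516258, so the relative speed is 0.95327c.
γ for this relative speed: γ = 1/√(1 − 0.908724) = 3.31.
Ship A's interval is proper; time dilation gives Δt_B = γΔτ = 3.31 × 346 minutes = 1145 minutes.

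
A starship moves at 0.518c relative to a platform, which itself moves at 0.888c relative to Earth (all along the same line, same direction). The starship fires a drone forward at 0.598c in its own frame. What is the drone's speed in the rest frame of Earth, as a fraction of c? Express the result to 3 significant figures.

0.991c

First combine the drone and starship (S''→S'): u₁ = (0.598 + 0.518)/(1 + 0.598×0.518) = 1.116/1.309764 = 0.85206.
Then combine with the platform (S'→S): u = (0.85206 + 0.888)/(1 + 0.85206×0.888) = 1.74006/1.75662928 = 0.99057.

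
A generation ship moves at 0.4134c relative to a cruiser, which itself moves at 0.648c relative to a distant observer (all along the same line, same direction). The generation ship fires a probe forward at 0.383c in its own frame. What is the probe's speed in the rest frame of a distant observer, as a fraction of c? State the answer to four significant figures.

Apply u = (u'+v)/(1+u'v) twice. Probe in the cruiser frame: (0.383+0.4134)/(1+0.383·0.4134) = 0.7964/1.1583322 = 0.68754c.
That velocity, transformed to the rest frame of a distant observer: (0.68754+0.648)/(1+0.68754·0.648) = 1.33554/1.44552592 = 0.92391c.

0.9239c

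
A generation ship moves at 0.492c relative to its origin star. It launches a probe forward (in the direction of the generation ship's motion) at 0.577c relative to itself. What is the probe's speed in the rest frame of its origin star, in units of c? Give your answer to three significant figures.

Relativistic velocity addition: u = (u' + v)/(1 + u'v/c²), with u' = 0.577c and v = 0.492c.
Numerator: 0.577 + 0.492 = 1.069. Denominator: 1 + (0.577)(0.492) = 1.283884.
u = 1.069/1.283884 = 0.83263, so the speed is 0.833c.

0.833c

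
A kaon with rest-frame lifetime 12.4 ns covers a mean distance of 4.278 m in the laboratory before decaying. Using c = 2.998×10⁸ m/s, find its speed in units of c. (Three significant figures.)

0.755c

Lab distance = (lab lifetime)·v = γτ·βc, so βγ = d/(cτ) = 4.278/(2.998×10⁸ × 1.240×10^-8) = 1.1508.
With βγ = 1.1508: γ² = 1 + (βγ)² = 2.32434, and β = (βγ)/γ = 1.1508/1.52458 = 0.755.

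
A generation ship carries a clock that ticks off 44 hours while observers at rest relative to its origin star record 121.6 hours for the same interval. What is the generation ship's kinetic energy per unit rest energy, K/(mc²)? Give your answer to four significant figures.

γ = Δt/Δτ = 121.6/44 = 2.76364.
K/(mc²) = γ − 1 = 2.76364 − 1 = 1.764.

1.764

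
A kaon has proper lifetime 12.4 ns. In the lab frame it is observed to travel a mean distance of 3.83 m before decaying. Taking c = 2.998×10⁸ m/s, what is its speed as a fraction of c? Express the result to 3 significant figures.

0.718c

d = βγcτ ⇒ βγ = d/(cτ) = 3.830 m / (3.71752 m) = 1.0303.
β = (βγ)/√(1+(βγ)²) = 1.0303/√2.06152 = 0.718.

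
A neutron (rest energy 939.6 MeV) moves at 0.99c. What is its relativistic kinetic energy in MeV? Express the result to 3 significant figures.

5720 MeV

With β = 0.99, γ = 1/√(1 − 0.99²) = 1/√0.0199 = 7.0888.
Kinetic energy: K = (γ − 1)mc² = (7.0888 − 1) × 939.6 MeV = 6.0888 × 939.6 = 5720 MeV.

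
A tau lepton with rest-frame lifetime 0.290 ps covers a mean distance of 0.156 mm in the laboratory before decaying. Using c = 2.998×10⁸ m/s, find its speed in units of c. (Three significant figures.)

d = βγcτ ⇒ βγ = d/(cτ) = 1.560×10^-4 m / (8.6942×10^-5 m) = 1.7943.
β = (βγ)/√(1+(βγ)²) = 1.7943/√4.21951 = 0.874.

0.874c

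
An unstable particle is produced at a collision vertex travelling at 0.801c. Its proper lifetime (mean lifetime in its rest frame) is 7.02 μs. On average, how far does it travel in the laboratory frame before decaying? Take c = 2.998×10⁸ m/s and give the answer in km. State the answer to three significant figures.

2.82 km

With β = 0.801, γ = 1/√(1 − 0.801²) = 1/√0.358399 = 1.6704.
Lab-frame lifetime: Δt = γτ = 1.6704 × 7.02 μs = 11.726 μs.
Distance: d = vΔt = 0.801 × 2.998×10⁸ m/s × 1.1726×10^-5 s = 2820 m = 2.82 km.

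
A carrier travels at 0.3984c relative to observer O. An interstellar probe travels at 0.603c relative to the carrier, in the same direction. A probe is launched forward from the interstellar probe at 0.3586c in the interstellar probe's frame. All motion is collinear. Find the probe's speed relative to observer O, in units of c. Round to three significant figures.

Apply u = (u'+v)/(1+u'v) twice. Probe in the carrier frame: (0.3586+0.603)/(1+0.3586·0.603) = 0.9616/1.2162358 = 0.79064c.
That velocity, transformed to the rest frame of observer O: (0.79064+0.3984)/(1+0.79064·0.3984) = 1.18904/1.314990976 = 0.90422c.

0.904c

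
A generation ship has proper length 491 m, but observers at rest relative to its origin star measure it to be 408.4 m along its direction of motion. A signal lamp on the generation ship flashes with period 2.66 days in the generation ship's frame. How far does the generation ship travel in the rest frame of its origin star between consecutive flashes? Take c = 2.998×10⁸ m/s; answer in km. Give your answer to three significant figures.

4.60×10^10 km

From L = L₀/γ: γ = 491/408.4 = 1.20225.
β = √(1 − 1/γ²) = 0.55511. Lab-frame period = γτ = 1.20225×2.66 days = 3.198 days. Distance = βc × γτ = 0.55511 × 2.998×10⁸ m/s × 276307.2 s = 4.5984×10^13 m = 4.60×10^10 km.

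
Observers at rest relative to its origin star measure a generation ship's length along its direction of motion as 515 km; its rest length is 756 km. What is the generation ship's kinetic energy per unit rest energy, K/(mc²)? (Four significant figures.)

From L = L₀/γ: γ = 756/515 = 1.46796.
K/(mc²) = γ − 1 = 1.46796 − 1 = 0.4680.

0.4680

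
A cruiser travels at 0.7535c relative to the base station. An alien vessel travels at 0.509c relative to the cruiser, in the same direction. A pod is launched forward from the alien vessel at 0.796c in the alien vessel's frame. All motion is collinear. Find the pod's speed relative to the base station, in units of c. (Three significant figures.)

Apply u = (u'+v)/(1+u'v) twice. Pod in the cruiser frame: (0.796+0.509)/(1+0.796·0.509) = 1.305/1.405164 = 0.92872c.
That velocity, transformed to the rest frame of the base station: (0.92872+0.7535)/(1+0.92872·0.7535) = 1.68222/1.69979052 = 0.98966c.

0.990c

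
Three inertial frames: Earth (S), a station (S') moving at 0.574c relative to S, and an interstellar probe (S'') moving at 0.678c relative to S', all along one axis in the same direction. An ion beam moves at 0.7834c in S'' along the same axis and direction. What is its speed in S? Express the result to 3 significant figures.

First combine the ion beam and interstellar probe (S''→S'): u₁ = (0.7834 + 0.678)/(1 + 0.7834×0.678) = 1.4614/1.5311452 = 0.95445.
Then combine with the station (S'→S): u = (0.95445 + 0.574)/(1 + 0.95445×0.574) = 1.52845/1.5478543 = 0.98746.

0.987c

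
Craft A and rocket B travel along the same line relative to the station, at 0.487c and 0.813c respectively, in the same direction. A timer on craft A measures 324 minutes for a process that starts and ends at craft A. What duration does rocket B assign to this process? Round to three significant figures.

Speed of craft A in rocket B's frame: u = (v_A − v_B)/(1 − v_A v_B/c²) = (0.487 − 0.813)/(1 − 0.487×0.813) = −0.326/0.604069 = −0.53967; |u| = 0.53967c.
At |u| = 0.53967c, γ = (1 − 0.291244)^(−1/2) = 1.1878.
Craft A's interval is proper; time dilation gives Δt_B = γΔτ = 1.1878 × 324 minutes = 385 minutes.

385 minutes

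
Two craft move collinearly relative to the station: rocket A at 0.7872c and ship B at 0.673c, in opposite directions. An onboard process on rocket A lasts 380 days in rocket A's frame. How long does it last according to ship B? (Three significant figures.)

Transform rocket A's velocity into ship B's frame: (0.7872 + 0.673)/(1 + 0.7872·0.673) = 1.4602/1.5297856, so the relative speed is 0.95451c.
At |u| = 0.95451c, γ = (1 − 0.911089)^(−1/2) = 3.3537.
Rocket A's interval is proper; time dilation gives Δt_B = γΔτ = 3.3537 × 380 days = 1270 days.

1270 days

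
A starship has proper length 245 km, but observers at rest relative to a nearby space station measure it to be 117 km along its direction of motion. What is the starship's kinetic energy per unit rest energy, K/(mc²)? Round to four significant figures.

1.094

From L = L₀/γ: γ = 245/117 = 2.09402.
Since K = (γ−1)mc², K/(mc²) = 2.09402 − 1 = 1.094.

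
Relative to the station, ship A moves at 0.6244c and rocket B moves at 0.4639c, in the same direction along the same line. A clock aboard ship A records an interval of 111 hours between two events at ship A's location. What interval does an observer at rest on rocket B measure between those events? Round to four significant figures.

113.9 hours

The velocity of ship A relative to rocket B is (0.6244 − 0.4639)c / (1 − 0.6244×0.4639) = 0.22595c; relative speed 0.22595c.
γ for this relative speed: γ = 1/√(1 − 0.0510534) = 1.0265.
The clock on ship A records proper time, so rocket B measures Δt = γΔτ = 1.0265 × 111 = 113.9 hours.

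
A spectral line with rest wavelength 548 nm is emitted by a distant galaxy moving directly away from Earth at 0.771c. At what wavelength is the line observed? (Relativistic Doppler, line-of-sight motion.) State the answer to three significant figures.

Relativistic Doppler for wavelength: λ_obs = λ_src · √((1+β)/(1−β)).
With β = 0.771: factor = √(1.771/0.229) = 2.7809.
λ_obs = 548 × 2.7809 = 1520 nm.

1520 nm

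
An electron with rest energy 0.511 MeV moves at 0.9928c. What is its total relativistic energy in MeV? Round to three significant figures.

With β = 0.9928, γ = 1/√(1 − 0.9928²) = 1/√0.01434816 = 8.3484.
Total energy: E = γmc² = 8.3484 × 0.511 MeV = 4.27 MeV.

4.27 MeV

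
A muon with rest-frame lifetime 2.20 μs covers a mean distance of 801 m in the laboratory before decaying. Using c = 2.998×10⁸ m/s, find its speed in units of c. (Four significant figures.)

0.7720c

Lab distance = (lab lifetime)·v = γτ·βc, so βγ = d/(cτ) = 801.0/(2.998×10⁸ × 2.200×10^-6) = 1.2144.
With βγ = 1.2144: γ² = 1 + (βγ)² = 2.47477, and β = (βγ)/γ = 1.2144/1.57314 = 0.7720.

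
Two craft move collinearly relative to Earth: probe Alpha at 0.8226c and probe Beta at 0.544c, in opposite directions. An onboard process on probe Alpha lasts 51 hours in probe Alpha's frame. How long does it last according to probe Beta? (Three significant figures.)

155 hours

Transform probe Alpha's velocity into probe Beta's frame: (0.8226 + 0.544)/(1 + 0.8226·0.544) = 1.3666/1.4474944, so the relative speed is 0.94411c.
γ for this relative speed: γ = 1/√(1 − 0.891344) = 3.0337.
Probe Alpha's interval is proper; time dilation gives Δt_B = γΔτ = 3.0337 × 51 hours = 155 hours.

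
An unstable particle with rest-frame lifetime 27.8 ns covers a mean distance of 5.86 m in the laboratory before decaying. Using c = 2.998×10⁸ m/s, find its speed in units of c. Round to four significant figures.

0.5752c

d = βγcτ ⇒ βγ = d/(cτ) = 5.860 m / (8.33444 m) = 0.70311.
β = (βγ)/√(1+(βγ)²) = 0.70311/√1.494364 = 0.5752.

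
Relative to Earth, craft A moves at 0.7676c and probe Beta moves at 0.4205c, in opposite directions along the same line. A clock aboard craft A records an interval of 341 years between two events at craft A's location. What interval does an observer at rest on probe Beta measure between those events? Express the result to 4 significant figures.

775.7 years

The velocity of craft A relative to probe Beta is (0.7676 + 0.4205)c / (1 + 0.7676×0.4205) = 0.89819c; relative speed 0.89819c.
At |u| = 0.89819c, γ = (1 − 0.806745)^(−1/2) = 2.2748.
The clock on craft A records proper time, so probe Beta measures Δt = γΔτ = 2.2748 × 341 = 775.7 years.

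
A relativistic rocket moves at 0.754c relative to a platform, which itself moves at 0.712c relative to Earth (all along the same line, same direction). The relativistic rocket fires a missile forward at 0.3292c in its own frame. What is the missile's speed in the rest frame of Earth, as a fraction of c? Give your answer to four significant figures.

0.9765c

Compose velocities in two stages. Stage 1 (into S'): u₁ = (0.3292+0.754)/(1+0.3292×0.754) = 0.8678.
Stage 2 (into S): u = (0.8678+0.712)/(1+0.8678×0.712) = 0.97647, so the speed is 0.9765c.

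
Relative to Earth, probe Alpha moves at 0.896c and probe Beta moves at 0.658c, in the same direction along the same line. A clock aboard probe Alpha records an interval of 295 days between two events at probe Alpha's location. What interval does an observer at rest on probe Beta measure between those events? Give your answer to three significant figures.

Speed of probe Alpha in probe Beta's frame: u = (v_A − v_B)/(1 − v_A v_B/c²) = (0.896 − 0.658)/(1 − 0.896×0.658) = 0.238/0.410432 = 0.57988; |u| = 0.57988c.
γ for this relative speed: γ = 1/√(1 − 0.336261) = 1.2274.
The clock on probe Alpha records proper time, so probe Beta measures Δt = γΔτ = 1.2274 × 295 = 362 days.

362 days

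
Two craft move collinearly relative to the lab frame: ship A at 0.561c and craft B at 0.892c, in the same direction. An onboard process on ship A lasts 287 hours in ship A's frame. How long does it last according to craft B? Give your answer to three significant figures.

Transform ship A's velocity into craft B's frame: (0.561 − 0.892)/(1 − 0.561·0.892) = −0.331/0.499588, so the relative speed is 0.66255c.
At |u| = 0.66255c, γ = (1 − 0.438973)^(−1/2) = 1.3351.
The clock on ship A records proper time, so craft B measures Δt = γΔτ = 1.3351 × 287 = 383 hours.

383 hours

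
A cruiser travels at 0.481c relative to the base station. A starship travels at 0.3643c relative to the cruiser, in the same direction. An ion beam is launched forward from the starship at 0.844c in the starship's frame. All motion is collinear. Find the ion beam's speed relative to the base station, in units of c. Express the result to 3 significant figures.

Compose velocities in two stages. Stage 1 (into S'): u₁ = (0.844+0.3643)/(1+0.844×0.3643) = 0.92415.
Stage 2 (into S): u = (0.92415+0.481)/(1+0.92415×0.481) = 0.97275, so the speed is 0.973c.

0.973c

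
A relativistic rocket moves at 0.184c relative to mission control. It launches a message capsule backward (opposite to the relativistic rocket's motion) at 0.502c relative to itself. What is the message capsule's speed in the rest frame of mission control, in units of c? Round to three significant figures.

0.350c

Relativistic velocity addition: u = (u' + v)/(1 + u'v/c²), with u' = −0.502c and v = 0.184c.
Numerator: −0.502 + 0.184 = −0.318. Denominator: 1 + (−0.502)(0.184) = 0.907632.
u = −0.318/0.907632 = −0.35036, so the speed is 0.350c.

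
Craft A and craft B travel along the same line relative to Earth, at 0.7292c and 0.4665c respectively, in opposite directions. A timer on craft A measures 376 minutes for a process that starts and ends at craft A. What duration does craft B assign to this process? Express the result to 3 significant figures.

Speed of craft A in craft B's frame: u = (v_A + v_B)/(1 + v_A v_B/c²) = (0.7292 + 0.4665)/(1 + 0.7292×0.4665) = 1.1957/1.3401718 = 0.8922; |u| = 0.8922c.
At |u| = 0.8922c, γ = (1 − 0.796021)^(−1/2) = 2.2142.
The clock on craft A records proper time, so craft B measures Δt = γΔτ = 2.2142 × 376 = 833 minutes.

833 minutes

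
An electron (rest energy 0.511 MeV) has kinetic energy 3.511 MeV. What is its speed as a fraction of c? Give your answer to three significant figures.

γ = 1 + K/(mc²) = 1 + 3.511/0.511 = 7.8708.
β = √(1 − 1/γ²) = √(1 − 0.0161422) = √0.9838578 = 0.992.

0.992c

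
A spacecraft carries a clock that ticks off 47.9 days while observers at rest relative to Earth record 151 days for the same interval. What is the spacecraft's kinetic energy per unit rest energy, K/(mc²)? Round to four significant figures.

The time-dilation ratio gives γ = 151/47.9 = 3.1524.
K/(mc²) = γ − 1 = 3.1524 − 1 = 2.152.

2.152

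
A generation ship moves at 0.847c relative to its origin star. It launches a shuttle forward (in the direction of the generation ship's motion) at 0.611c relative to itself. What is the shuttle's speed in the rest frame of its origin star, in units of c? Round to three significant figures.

Relativistic velocity addition: u = (u' + v)/(1 + u'v/c²), with u' = 0.611c and v = 0.847c.
Numerator: 0.611 + 0.847 = 1.458. Denominator: 1 + (0.611)(0.847) = 1.517517.
u = 1.458/1.517517 = 0.96078, so the speed is 0.961c.

0.961c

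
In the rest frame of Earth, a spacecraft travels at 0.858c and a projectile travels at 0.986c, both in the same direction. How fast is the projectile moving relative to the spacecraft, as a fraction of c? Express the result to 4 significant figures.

0.8311c

Transform to the spacecraft's frame: u' = (u − v)/(1 − uv/c²).
u' = (0.986 − 0.858)/(1 − 0.986×0.858) = 0.128/0.154012 = 0.8311.
Speed in the spacecraft's frame: 0.8311c (in the same direction).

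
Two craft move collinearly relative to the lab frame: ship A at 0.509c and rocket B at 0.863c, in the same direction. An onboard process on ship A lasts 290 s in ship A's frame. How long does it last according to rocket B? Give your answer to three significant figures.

The velocity of ship A relative to rocket B is (0.509 − 0.863)c / (1 − 0.509×0.863) = −0.63132c; relative speed 0.63132c.
γ for this relative speed: γ = 1/√(1 − 0.398565) = 1.2895.
Ship A's interval is proper; time dilation gives Δt_B = γΔτ = 1.2895 × 290 s = 374 s.

374 s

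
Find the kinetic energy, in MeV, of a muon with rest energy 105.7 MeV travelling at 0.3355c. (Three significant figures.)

6.50 MeV

β² = 0.11256025, so γ = 1/√0.88743975 = 1.061526.
Kinetic energy: K = (γ − 1)mc² = (1.061526 − 1) × 105.7 MeV = 0.061526 × 105.7 = 6.50 MeV.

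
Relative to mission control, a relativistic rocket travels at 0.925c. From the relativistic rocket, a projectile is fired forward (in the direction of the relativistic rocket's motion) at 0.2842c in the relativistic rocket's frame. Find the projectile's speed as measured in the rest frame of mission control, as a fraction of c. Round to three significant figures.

0.957c

In units of c, u = (u' + v)/(1 + u'v) with u' = 0.2842 and v = 0.925.
Numerator: 0.2842 + 0.925 = 1.2092. Denominator: 1 + (0.2842)(0.925) = 1.262885.
u = 1.2092/1.262885 = 0.95749, so the speed is 0.957c.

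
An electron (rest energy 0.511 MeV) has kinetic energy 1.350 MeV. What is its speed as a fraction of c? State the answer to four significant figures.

γ = 1 + K/(mc²) = 1 + 1.350/0.511 = 3.6419.
β = √(1 − 1/γ²) = √(1 − 0.0753952) = √0.9246048 = 0.9616.

0.9616c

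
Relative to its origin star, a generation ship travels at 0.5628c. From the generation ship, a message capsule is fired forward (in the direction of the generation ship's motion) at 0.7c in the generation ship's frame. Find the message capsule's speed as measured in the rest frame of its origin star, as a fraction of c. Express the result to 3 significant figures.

In units of c, u = (u' + v)/(1 + u'v) with u' = 0.7 and v = 0.5628.
Numerator: 0.7 + 0.5628 = 1.2628. Denominator: 1 + (0.7)(0.5628) = 1.39396.
u = 1.2628/1.39396 = 0.90591, so the speed is 0.906c.

0.906c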